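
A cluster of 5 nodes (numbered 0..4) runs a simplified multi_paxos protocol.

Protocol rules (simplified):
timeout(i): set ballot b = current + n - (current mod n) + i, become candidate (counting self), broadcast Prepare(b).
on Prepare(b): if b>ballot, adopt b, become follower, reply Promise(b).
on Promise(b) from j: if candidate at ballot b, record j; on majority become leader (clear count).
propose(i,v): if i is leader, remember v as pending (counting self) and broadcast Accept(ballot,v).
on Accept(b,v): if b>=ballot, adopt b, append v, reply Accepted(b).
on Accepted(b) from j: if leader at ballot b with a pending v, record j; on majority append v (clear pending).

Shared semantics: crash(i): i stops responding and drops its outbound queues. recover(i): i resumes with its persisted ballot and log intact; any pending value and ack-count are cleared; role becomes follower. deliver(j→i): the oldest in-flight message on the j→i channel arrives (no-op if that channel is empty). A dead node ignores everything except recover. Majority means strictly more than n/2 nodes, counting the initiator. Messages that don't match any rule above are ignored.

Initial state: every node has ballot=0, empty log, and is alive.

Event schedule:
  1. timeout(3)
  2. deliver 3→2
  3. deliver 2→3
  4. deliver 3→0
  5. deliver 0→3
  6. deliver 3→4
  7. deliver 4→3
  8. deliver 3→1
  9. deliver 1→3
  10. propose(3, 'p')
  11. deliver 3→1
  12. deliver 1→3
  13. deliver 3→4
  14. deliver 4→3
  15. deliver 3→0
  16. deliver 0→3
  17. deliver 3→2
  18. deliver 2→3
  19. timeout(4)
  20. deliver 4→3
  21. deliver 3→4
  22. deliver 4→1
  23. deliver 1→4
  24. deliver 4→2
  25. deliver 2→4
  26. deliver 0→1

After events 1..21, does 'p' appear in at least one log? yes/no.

[1] timeout(3) → N3(cand b8 [-])
[2] deliver 3→2 → N2(foll b8 [-])
[3] deliver 2→3 → ∅
[4] deliver 3→0 → N0(foll b8 [-])
[5] deliver 0→3 → N3(lead b8 [-])
[6] deliver 3→4 → N4(foll b8 [-])
[7] deliver 4→3 → ∅
[8] deliver 3→1 → N1(foll b8 [-])
[9] deliver 1→3 → ∅
[10] propose(3,'p') → ∅
[11] deliver 3→1 → N1(foll b8 [p])
[12] deliver 1→3 → ∅
[13] deliver 3→4 → N4(foll b8 [p])
[14] deliver 4→3 → N3(lead b8 [p])
[15] deliver 3→0 → N0(foll b8 [p])
[16] deliver 0→3 → ∅
[17] deliver 3→2 → N2(foll b8 [p])
[18] deliver 2→3 → ∅
[19] timeout(4) → N4(cand b14 [p])
[20] deliver 4→3 → N3(foll b14 [p])
[21] deliver 3→4 → ∅

yes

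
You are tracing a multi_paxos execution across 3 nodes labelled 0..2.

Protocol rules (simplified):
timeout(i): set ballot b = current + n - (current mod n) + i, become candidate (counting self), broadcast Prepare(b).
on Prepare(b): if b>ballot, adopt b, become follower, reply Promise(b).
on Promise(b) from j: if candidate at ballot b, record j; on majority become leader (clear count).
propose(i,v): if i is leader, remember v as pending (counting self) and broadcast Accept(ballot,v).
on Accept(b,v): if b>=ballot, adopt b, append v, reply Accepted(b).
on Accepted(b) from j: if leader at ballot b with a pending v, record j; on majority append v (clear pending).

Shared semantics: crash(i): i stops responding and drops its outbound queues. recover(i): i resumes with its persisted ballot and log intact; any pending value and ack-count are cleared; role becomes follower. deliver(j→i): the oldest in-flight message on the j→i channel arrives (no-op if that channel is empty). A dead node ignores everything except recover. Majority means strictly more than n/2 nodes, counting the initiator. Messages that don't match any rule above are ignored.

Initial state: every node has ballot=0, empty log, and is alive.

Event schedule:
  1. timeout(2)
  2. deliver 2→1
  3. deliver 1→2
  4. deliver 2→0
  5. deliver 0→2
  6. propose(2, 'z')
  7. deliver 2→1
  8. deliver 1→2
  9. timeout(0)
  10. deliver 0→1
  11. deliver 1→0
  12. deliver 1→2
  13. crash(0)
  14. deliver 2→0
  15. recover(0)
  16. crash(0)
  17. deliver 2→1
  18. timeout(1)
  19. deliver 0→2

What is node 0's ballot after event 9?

after 1 — timeout(2): n2:cand/b5/[-]
after 2 — deliver 2→1: n1:foll/b5/[-]
after 3 — deliver 1→2: n2:lead/b5/[-]
after 4 — deliver 2→0: n0:foll/b5/[-]
after 5 — deliver 0→2: ·
after 6 — propose(2,'z'): ·
after 7 — deliver 2→1: n1:foll/b5/[z]
after 8 — deliver 1→2: n2:lead/b5/[z]
after 9 — timeout(0): n0:cand/b6/[-]

6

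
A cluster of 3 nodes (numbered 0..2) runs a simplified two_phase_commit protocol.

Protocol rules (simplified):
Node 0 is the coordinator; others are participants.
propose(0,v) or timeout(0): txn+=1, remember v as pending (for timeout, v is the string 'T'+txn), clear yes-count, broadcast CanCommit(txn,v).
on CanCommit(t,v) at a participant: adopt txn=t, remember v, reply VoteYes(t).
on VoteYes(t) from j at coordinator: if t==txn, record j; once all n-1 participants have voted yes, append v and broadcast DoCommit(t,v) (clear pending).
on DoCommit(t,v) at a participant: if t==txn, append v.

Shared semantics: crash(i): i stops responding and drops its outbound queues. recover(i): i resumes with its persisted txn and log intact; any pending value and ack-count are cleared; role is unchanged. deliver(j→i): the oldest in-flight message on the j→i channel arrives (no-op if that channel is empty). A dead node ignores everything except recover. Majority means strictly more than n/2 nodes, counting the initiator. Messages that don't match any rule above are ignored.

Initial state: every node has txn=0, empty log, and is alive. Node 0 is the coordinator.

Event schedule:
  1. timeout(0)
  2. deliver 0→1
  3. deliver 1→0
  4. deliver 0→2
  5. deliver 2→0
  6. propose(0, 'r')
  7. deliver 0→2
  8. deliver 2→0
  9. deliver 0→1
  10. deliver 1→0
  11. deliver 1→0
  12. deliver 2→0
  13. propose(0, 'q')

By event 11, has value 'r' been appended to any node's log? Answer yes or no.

no

[1] timeout(0) → N0(coor t1 [-])
[2] deliver 0→1 → N1(part t1 [-])
[3] deliver 1→0 → ∅
[4] deliver 0→2 → N2(part t1 [-])
[5] deliver 2→0 → N0(coor t1 [T1])
[6] propose(0,'r') → N0(coor t2 [T1])
[7] deliver 0→2 → N2(part t1 [T1])
[8] deliver 2→0 → ∅
[9] deliver 0→1 → N1(part t1 [T1])
[10] deliver 1→0 → ∅
[11] deliver 1→0 → ∅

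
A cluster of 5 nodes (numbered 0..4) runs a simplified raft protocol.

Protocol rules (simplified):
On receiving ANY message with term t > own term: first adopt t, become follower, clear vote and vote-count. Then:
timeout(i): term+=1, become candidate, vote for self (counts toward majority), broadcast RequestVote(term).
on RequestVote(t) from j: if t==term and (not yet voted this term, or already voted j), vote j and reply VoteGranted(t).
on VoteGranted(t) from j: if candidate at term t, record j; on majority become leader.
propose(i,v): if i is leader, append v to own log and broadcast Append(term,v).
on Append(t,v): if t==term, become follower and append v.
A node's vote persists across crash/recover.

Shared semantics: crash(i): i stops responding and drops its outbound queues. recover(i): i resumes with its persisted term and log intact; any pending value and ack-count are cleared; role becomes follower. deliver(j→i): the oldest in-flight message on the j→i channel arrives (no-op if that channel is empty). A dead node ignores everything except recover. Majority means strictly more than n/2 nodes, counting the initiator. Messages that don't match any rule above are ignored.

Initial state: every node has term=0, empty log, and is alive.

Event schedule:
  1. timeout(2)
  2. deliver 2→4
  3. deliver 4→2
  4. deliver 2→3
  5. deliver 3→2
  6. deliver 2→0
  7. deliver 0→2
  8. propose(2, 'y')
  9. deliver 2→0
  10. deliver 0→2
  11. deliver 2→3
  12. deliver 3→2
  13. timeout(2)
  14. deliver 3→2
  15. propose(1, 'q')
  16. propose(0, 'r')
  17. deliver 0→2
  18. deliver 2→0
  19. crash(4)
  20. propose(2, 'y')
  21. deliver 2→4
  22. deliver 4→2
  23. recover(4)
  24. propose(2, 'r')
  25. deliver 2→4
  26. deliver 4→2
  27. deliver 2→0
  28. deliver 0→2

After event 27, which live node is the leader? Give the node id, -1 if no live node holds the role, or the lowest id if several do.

-1

e1 timeout(2): 2[cand,t=1,-]
e2 deliver 2→4: 4[foll,t=1,-]
e3 deliver 4→2: ·
e4 deliver 2→3: 3[foll,t=1,-]
e5 deliver 3→2: 2[lead,t=1,-]
e6 deliver 2→0: 0[foll,t=1,-]
e7 deliver 0→2: ·
e8 propose(2,'y'): 2[lead,t=1,y]
e9 deliver 2→0: 0[foll,t=1,y]
e10 deliver 0→2: ·
e11 deliver 2→3: 3[foll,t=1,y]
e12 deliver 3→2: ·
e13 timeout(2): 2[cand,t=2,y]
e14 deliver 3→2: ·
e15 propose(1,'q'): ·
e16 propose(0,'r'): ·
e17 deliver 0→2: ·
e18 deliver 2→0: 0[foll,t=2,y]
e19 crash(4): 4[✗foll,t=1,-]
e20 propose(2,'y'): ·
e21 deliver 2→4: ·
e22 deliver 4→2: ·
e23 recover(4): 4[foll,t=1,-]
e24 propose(2,'r'): ·
e25 deliver 2→4: 4[foll,t=1,y]
e26 deliver 4→2: ·
e27 deliver 2→0: ·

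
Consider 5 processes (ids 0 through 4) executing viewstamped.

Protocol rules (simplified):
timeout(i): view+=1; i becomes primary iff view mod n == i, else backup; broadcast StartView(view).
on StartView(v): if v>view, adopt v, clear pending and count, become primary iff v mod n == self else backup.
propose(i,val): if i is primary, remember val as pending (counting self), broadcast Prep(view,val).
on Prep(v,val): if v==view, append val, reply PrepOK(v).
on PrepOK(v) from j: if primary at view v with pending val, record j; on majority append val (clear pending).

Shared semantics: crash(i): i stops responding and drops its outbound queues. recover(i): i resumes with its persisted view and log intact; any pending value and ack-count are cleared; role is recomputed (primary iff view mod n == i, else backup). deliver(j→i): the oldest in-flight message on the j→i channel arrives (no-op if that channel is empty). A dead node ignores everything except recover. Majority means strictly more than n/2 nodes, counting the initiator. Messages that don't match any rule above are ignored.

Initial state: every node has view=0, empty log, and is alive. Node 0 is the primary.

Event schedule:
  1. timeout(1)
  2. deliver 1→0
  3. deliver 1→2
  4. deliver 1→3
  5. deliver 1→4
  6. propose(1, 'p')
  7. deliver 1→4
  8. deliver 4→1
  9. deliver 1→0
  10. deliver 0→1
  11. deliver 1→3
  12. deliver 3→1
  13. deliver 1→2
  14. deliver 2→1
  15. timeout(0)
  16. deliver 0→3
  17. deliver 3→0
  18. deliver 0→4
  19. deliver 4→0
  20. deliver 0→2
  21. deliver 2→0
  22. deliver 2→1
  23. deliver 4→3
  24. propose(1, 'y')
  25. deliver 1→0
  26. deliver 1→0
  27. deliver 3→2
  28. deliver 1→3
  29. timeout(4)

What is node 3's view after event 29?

1. timeout(1):  <1:prim v1 ->
2. deliver 1→0:  <0:back v1 ->
3. deliver 1→2:  <2:back v1 ->
4. deliver 1→3:  <3:back v1 ->
5. deliver 1→4:  <4:back v1 ->
6. propose(1,'p'):  nop
7. deliver 1→4:  <4:back v1 p>
8. deliver 4→1:  nop
9. deliver 1→0:  <0:back v1 p>
10. deliver 0→1:  <1:prim v1 p>
11. deliver 1→3:  <3:back v1 p>
12. deliver 3→1:  nop
13. deliver 1→2:  <2:back v1 p>
14. deliver 2→1:  nop
15. timeout(0):  <0:back v2 p>
16. deliver 0→3:  <3:back v2 p>
17. deliver 3→0:  nop
18. deliver 0→4:  <4:back v2 p>
19. deliver 4→0:  nop
20. deliver 0→2:  <2:prim v2 p>
21. deliver 2→0:  nop
22. deliver 2→1:  nop
23. deliver 4→3:  nop
24. propose(1,'y'):  nop
25. deliver 1→0:  nop
26. deliver 1→0:  nop
27. deliver 3→2:  nop
28. deliver 1→3:  nop
29. timeout(4):  <4:back v3 p>

2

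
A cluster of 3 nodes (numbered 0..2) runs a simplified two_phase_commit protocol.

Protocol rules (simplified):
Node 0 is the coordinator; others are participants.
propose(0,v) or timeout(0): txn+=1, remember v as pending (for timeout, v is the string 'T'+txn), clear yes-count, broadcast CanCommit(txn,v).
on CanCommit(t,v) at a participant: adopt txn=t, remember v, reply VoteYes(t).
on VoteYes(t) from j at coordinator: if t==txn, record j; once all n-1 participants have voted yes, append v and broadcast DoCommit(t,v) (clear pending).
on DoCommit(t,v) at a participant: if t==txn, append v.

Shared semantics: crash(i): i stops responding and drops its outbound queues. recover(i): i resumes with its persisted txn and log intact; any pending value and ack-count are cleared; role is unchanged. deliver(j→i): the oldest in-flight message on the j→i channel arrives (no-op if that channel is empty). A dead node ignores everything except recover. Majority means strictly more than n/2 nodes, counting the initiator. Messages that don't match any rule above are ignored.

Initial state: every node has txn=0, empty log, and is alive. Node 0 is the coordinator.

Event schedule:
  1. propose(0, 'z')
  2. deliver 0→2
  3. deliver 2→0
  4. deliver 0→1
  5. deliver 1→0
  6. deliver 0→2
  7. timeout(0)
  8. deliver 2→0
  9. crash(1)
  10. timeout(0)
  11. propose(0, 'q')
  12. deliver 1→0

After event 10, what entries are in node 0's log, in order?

step 1 propose(0,'z'): 0={coor,t=1,log=-}
step 2 deliver 0→2: 2={part,t=1,log=-}
step 3 deliver 2→0: —
step 4 deliver 0→1: 1={part,t=1,log=-}
step 5 deliver 1→0: 0={coor,t=1,log=z}
step 6 deliver 0→2: 2={part,t=1,log=z}
step 7 timeout(0): 0={coor,t=2,log=z}
step 8 deliver 2→0: —
step 9 crash(1): 1={✗part,t=1,log=-}
step 10 timeout(0): 0={coor,t=3,log=z}

z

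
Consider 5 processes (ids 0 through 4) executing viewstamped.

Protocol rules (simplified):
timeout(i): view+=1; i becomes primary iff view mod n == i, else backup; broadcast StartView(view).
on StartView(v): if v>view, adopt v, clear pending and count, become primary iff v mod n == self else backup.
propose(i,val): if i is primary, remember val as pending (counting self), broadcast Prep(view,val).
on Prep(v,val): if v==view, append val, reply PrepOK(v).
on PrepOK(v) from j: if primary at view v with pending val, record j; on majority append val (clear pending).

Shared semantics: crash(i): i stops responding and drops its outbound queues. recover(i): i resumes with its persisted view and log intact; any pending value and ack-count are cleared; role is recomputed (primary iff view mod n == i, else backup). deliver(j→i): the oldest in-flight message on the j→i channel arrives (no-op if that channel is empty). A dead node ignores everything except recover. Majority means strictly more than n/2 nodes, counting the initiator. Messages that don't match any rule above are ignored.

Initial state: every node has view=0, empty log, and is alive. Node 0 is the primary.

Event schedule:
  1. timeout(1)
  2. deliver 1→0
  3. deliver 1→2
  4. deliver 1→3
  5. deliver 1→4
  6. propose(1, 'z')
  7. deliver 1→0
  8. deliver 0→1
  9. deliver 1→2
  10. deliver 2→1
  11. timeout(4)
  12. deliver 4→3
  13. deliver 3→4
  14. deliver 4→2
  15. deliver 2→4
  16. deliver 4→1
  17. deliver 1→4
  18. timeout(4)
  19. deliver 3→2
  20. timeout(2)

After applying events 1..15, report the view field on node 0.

e1 timeout(1): 1[prim,v=1,-]
e2 deliver 1→0: 0[back,v=1,-]
e3 deliver 1→2: 2[back,v=1,-]
e4 deliver 1→3: 3[back,v=1,-]
e5 deliver 1→4: 4[back,v=1,-]
e6 propose(1,'z'): ·
e7 deliver 1→0: 0[back,v=1,z]
e8 deliver 0→1: ·
e9 deliver 1→2: 2[back,v=1,z]
e10 deliver 2→1: 1[prim,v=1,z]
e11 timeout(4): 4[back,v=2,-]
e12 deliver 4→3: 3[back,v=2,-]
e13 deliver 3→4: ·
e14 deliver 4→2: 2[prim,v=2,z]
e15 deliver 2→4: ·

1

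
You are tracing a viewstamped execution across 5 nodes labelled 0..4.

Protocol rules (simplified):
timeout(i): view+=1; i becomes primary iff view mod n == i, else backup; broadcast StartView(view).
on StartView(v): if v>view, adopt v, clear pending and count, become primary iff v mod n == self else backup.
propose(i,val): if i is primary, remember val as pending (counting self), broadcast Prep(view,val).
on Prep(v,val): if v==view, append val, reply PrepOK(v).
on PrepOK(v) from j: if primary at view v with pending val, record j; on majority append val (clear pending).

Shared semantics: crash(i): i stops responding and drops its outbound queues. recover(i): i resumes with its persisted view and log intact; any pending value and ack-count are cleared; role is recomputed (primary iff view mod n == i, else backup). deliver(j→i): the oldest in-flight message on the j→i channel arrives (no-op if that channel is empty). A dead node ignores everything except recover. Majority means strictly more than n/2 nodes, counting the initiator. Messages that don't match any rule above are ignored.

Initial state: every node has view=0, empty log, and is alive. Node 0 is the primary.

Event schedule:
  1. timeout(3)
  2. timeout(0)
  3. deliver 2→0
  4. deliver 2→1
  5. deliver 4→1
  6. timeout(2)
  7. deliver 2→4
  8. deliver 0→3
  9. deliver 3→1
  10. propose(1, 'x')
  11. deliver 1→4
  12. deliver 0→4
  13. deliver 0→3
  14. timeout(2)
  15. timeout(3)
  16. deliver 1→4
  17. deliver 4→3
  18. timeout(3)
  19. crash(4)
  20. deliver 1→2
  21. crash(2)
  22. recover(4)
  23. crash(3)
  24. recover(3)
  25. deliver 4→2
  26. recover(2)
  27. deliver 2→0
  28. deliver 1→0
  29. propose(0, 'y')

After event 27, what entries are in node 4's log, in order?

x

e1 timeout(3): 3[back,v=1,-]
e2 timeout(0): 0[back,v=1,-]
e3 deliver 2→0: ·
e4 deliver 2→1: ·
e5 deliver 4→1: ·
e6 timeout(2): 2[back,v=1,-]
e7 deliver 2→4: 4[back,v=1,-]
e8 deliver 0→3: ·
e9 deliver 3→1: 1[prim,v=1,-]
e10 propose(1,'x'): ·
e11 deliver 1→4: 4[back,v=1,x]
e12 deliver 0→4: ·
e13 deliver 0→3: ·
e14 timeout(2): 2[prim,v=2,-]
e15 timeout(3): 3[back,v=2,-]
e16 deliver 1→4: ·
e17 deliver 4→3: ·
e18 timeout(3): 3[prim,v=3,-]
e19 crash(4): 4[✗back,v=1,x]
e20 deliver 1→2: ·
e21 crash(2): 2[✗prim,v=2,-]
e22 recover(4): 4[back,v=1,x]
e23 crash(3): 3[✗prim,v=3,-]
e24 recover(3): 3[prim,v=3,-]
e25 deliver 4→2: ·
e26 recover(2): 2[prim,v=2,-]
e27 deliver 2→0: ·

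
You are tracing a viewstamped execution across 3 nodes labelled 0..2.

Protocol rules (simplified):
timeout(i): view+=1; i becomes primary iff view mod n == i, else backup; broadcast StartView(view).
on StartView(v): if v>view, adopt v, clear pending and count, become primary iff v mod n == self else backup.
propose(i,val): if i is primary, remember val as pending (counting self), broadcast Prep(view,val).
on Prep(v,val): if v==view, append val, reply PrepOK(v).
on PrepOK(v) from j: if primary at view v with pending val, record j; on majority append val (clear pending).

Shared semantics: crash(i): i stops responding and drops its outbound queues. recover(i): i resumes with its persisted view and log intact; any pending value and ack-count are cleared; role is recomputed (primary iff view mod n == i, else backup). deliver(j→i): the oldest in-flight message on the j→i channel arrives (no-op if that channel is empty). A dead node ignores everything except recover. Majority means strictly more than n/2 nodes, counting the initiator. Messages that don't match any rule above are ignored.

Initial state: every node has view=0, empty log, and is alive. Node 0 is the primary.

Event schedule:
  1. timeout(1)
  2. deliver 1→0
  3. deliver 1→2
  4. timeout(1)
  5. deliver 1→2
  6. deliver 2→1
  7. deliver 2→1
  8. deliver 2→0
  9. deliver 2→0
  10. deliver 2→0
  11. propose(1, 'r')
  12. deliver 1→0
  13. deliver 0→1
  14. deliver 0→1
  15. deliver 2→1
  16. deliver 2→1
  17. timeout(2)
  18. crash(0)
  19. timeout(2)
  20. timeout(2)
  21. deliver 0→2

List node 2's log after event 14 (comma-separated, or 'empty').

[1] timeout(1) → N1(prim v1 [-])
[2] deliver 1→0 → N0(back v1 [-])
[3] deliver 1→2 → N2(back v1 [-])
[4] timeout(1) → N1(back v2 [-])
[5] deliver 1→2 → N2(prim v2 [-])
[6] deliver 2→1 → ∅
[7] deliver 2→1 → ∅
[8] deliver 2→0 → ∅
[9] deliver 2→0 → ∅
[10] deliver 2→0 → ∅
[11] propose(1,'r') → ∅
[12] deliver 1→0 → N0(back v2 [-])
[13] deliver 0→1 → ∅
[14] deliver 0→1 → ∅

empty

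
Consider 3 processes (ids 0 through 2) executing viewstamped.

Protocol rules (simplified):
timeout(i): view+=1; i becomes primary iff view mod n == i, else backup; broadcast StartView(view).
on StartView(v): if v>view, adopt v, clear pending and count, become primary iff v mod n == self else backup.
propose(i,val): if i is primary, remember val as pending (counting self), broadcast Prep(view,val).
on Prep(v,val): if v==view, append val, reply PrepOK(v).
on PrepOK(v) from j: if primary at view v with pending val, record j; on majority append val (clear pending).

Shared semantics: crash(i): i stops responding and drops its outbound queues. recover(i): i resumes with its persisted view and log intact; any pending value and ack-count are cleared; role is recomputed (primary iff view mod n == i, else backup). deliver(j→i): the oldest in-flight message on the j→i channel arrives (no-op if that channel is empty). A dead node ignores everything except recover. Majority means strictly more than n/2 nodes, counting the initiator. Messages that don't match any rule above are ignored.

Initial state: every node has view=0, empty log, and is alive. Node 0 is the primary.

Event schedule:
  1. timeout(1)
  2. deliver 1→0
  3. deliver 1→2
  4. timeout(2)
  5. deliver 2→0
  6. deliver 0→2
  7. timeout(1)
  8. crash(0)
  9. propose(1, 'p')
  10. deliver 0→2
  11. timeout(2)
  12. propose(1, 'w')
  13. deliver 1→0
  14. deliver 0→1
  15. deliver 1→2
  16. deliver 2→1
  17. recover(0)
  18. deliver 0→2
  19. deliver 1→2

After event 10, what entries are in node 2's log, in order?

empty

e1 timeout(1): 1[prim,v=1,-]
e2 deliver 1→0: 0[back,v=1,-]
e3 deliver 1→2: 2[back,v=1,-]
e4 timeout(2): 2[prim,v=2,-]
e5 deliver 2→0: 0[back,v=2,-]
e6 deliver 0→2: ·
e7 timeout(1): 1[back,v=2,-]
e8 crash(0): 0[✗back,v=2,-]
e9 propose(1,'p'): ·
e10 deliver 0→2: ·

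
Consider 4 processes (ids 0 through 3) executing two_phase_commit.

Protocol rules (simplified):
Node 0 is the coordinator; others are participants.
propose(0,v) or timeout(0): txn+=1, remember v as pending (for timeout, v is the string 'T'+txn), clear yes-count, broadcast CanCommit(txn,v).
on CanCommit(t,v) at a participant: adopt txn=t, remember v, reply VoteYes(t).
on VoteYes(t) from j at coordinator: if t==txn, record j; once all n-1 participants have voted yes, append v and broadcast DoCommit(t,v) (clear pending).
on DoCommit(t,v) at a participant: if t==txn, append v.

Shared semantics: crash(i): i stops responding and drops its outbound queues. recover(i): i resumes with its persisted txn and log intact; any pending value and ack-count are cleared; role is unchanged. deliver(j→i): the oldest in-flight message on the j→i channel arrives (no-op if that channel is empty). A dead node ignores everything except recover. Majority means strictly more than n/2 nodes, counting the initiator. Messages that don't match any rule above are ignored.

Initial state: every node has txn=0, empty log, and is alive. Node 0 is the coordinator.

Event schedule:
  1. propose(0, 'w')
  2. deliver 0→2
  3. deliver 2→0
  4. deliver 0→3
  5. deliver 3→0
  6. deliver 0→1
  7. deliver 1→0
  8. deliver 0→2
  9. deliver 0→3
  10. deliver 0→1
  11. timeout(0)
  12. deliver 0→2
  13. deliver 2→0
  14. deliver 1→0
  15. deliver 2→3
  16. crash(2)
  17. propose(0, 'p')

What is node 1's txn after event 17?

1

step 1 propose(0,'w'): 0={coor,t=1,log=-}
step 2 deliver 0→2: 2={part,t=1,log=-}
step 3 deliver 2→0: —
step 4 deliver 0→3: 3={part,t=1,log=-}
step 5 deliver 3→0: —
step 6 deliver 0→1: 1={part,t=1,log=-}
step 7 deliver 1→0: 0={coor,t=1,log=w}
step 8 deliver 0→2: 2={part,t=1,log=w}
step 9 deliver 0→3: 3={part,t=1,log=w}
step 10 deliver 0→1: 1={part,t=1,log=w}
step 11 timeout(0): 0={coor,t=2,log=w}
step 12 deliver 0→2: 2={part,t=2,log=w}
step 13 deliver 2→0: —
step 14 deliver 1→0: —
step 15 deliver 2→3: —
step 16 crash(2): 2={✗part,t=2,log=w}
step 17 propose(0,'p'): 0={coor,t=3,log=w}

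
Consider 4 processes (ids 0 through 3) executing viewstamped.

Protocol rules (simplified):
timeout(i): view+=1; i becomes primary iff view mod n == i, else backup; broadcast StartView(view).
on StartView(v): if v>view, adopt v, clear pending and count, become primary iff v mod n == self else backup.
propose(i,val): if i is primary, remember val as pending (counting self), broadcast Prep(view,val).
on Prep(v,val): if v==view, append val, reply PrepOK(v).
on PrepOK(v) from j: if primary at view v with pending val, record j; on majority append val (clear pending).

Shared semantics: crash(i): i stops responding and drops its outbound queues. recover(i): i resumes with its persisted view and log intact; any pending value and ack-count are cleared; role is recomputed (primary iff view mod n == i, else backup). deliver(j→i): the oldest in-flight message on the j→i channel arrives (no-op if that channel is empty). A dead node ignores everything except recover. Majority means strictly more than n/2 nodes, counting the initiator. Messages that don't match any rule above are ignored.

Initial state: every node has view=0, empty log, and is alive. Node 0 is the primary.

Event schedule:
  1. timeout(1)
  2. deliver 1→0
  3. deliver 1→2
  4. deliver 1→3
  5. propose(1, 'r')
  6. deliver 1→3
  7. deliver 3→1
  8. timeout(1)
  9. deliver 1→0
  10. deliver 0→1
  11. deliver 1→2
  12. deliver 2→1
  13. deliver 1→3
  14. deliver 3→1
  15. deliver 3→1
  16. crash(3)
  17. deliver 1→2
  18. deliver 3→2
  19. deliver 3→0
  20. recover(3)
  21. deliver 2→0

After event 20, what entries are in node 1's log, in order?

e1 timeout(1): 1[prim,v=1,-]
e2 deliver 1→0: 0[back,v=1,-]
e3 deliver 1→2: 2[back,v=1,-]
e4 deliver 1→3: 3[back,v=1,-]
e5 propose(1,'r'): ·
e6 deliver 1→3: 3[back,v=1,r]
e7 deliver 3→1: ·
e8 timeout(1): 1[back,v=2,-]
e9 deliver 1→0: 0[back,v=1,r]
e10 deliver 0→1: ·
e11 deliver 1→2: 2[back,v=1,r]
e12 deliver 2→1: ·
e13 deliver 1→3: 3[back,v=2,r]
e14 deliver 3→1: ·
e15 deliver 3→1: ·
e16 crash(3): 3[✗back,v=2,r]
e17 deliver 1→2: 2[prim,v=2,r]
e18 deliver 3→2: ·
e19 deliver 3→0: ·
e20 recover(3): 3[back,v=2,r]

empty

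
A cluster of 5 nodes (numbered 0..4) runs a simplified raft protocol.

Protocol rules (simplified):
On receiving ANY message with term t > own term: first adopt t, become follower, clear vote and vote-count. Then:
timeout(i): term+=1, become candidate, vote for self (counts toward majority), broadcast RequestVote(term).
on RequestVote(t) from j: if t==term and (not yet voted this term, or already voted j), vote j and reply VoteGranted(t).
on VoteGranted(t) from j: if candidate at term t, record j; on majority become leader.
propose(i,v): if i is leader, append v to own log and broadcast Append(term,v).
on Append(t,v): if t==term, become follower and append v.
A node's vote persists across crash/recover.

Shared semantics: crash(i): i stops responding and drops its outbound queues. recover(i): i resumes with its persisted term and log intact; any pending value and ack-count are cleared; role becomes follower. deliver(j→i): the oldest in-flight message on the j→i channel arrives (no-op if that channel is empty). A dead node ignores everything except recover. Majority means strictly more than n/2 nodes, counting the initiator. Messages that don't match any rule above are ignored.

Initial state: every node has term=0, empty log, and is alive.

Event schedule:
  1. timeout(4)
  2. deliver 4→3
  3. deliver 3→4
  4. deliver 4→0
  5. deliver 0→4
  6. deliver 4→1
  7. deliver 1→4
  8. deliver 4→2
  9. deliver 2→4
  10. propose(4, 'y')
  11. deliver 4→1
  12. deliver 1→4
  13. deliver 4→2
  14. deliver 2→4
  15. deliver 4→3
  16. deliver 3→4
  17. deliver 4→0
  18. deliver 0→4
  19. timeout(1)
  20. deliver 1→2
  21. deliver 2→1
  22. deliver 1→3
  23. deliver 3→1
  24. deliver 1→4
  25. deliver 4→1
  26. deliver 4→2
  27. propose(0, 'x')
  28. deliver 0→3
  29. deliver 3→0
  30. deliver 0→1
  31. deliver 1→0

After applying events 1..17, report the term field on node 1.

1. timeout(4):  <4:cand t1 ->
2. deliver 4→3:  <3:foll t1 ->
3. deliver 3→4:  nop
4. deliver 4→0:  <0:foll t1 ->
5. deliver 0→4:  <4:lead t1 ->
6. deliver 4→1:  <1:foll t1 ->
7. deliver 1→4:  nop
8. deliver 4→2:  <2:foll t1 ->
9. deliver 2→4:  nop
10. propose(4,'y'):  <4:lead t1 y>
11. deliver 4→1:  <1:foll t1 y>
12. deliver 1→4:  nop
13. deliver 4→2:  <2:foll t1 y>
14. deliver 2→4:  nop
15. deliver 4→3:  <3:foll t1 y>
16. deliver 3→4:  nop
17. deliver 4→0:  <0:foll t1 y>

1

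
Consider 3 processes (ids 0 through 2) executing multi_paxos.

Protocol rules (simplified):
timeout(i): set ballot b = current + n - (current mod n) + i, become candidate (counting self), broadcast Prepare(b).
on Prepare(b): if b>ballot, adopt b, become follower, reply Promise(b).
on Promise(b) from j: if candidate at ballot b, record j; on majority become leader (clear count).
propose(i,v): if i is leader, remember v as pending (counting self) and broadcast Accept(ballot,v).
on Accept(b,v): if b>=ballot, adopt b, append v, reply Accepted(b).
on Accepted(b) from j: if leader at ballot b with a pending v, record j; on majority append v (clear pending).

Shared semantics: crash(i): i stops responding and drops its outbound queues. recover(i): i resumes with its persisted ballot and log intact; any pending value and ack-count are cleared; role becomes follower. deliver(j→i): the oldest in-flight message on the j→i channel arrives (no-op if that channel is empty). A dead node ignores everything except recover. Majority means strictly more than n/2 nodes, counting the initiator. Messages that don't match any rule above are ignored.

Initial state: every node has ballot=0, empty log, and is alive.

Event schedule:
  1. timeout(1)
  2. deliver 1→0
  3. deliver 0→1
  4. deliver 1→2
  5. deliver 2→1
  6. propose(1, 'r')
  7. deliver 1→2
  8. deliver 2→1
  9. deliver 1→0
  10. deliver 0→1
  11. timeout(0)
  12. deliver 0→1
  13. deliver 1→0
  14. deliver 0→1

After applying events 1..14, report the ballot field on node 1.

after 1 — timeout(1): n1:cand/b4/[-]
after 2 — deliver 1→0: n0:foll/b4/[-]
after 3 — deliver 0→1: n1:lead/b4/[-]
after 4 — deliver 1→2: n2:foll/b4/[-]
after 5 — deliver 2→1: ·
after 6 — propose(1,'r'): ·
after 7 — deliver 1→2: n2:foll/b4/[r]
after 8 — deliver 2→1: n1:lead/b4/[r]
after 9 — deliver 1→0: n0:foll/b4/[r]
after 10 — deliver 0→1: ·
after 11 — timeout(0): n0:cand/b6/[r]
after 12 — deliver 0→1: n1:foll/b6/[r]
after 13 — deliver 1→0: n0:lead/b6/[r]
after 14 — deliver 0→1: ·

6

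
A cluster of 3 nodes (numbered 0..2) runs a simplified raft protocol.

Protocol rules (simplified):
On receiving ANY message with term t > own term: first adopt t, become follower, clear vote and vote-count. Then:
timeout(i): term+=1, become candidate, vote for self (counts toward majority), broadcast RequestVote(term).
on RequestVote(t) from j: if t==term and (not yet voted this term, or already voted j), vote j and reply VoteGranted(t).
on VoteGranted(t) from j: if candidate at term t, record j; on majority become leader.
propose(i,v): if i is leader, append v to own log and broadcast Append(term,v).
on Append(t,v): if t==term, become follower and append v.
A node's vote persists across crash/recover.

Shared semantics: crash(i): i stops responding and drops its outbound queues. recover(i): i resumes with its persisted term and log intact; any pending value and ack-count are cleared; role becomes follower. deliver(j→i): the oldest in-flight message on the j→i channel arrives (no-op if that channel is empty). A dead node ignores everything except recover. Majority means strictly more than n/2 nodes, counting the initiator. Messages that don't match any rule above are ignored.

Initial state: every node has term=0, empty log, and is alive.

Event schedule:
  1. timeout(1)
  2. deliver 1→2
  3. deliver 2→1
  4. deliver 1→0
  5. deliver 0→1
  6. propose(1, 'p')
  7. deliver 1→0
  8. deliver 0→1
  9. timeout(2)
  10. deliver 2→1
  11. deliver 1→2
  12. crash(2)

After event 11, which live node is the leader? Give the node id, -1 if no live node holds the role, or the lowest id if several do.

-1

[1] timeout(1) → N1(cand t1 [-])
[2] deliver 1→2 → N2(foll t1 [-])
[3] deliver 2→1 → N1(lead t1 [-])
[4] deliver 1→0 → N0(foll t1 [-])
[5] deliver 0→1 → ∅
[6] propose(1,'p') → N1(lead t1 [p])
[7] deliver 1→0 → N0(foll t1 [p])
[8] deliver 0→1 → ∅
[9] timeout(2) → N2(cand t2 [-])
[10] deliver 2→1 → N1(foll t2 [p])
[11] deliver 1→2 → ∅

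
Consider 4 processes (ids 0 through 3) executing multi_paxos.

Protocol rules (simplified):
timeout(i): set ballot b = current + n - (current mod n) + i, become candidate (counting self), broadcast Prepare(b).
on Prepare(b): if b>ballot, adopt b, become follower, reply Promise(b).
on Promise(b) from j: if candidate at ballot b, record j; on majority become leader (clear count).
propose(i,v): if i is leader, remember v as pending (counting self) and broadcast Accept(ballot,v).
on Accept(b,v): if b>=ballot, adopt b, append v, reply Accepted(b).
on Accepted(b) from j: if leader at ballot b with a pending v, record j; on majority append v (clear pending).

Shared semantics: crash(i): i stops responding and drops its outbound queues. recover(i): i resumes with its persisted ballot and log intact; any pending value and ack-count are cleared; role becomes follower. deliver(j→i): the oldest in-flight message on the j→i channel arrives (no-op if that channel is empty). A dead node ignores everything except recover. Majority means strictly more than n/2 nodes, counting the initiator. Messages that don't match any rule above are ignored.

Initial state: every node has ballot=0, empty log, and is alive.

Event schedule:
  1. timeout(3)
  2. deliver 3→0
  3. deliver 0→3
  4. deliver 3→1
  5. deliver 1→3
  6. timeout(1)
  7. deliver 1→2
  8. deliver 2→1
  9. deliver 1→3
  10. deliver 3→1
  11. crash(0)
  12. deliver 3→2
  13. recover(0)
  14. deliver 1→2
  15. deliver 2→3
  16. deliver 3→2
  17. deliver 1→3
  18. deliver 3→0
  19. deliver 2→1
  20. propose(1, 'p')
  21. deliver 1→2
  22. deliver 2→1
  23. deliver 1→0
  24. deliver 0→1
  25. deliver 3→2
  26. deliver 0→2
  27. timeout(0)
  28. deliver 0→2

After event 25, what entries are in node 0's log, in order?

empty

after 1 — timeout(3): n3:cand/b7/[-]
after 2 — deliver 3→0: n0:foll/b7/[-]
after 3 — deliver 0→3: ·
after 4 — deliver 3→1: n1:foll/b7/[-]
after 5 — deliver 1→3: n3:lead/b7/[-]
after 6 — timeout(1): n1:cand/b9/[-]
after 7 — deliver 1→2: n2:foll/b9/[-]
after 8 — deliver 2→1: ·
after 9 — deliver 1→3: n3:foll/b9/[-]
after 10 — deliver 3→1: n1:lead/b9/[-]
after 11 — crash(0): n0:✗foll/b7/[-]
after 12 — deliver 3→2: ·
after 13 — recover(0): n0:foll/b7/[-]
after 14 — deliver 1→2: ·
after 15 — deliver 2→3: ·
after 16 — deliver 3→2: ·
after 17 — deliver 1→3: ·
after 18 — deliver 3→0: ·
after 19 — deliver 2→1: ·
after 20 — propose(1,'p'): ·
after 21 — deliver 1→2: n2:foll/b9/[p]
after 22 — deliver 2→1: ·
after 23 — deliver 1→0: n0:foll/b9/[-]
after 24 — deliver 0→1: ·
after 25 — deliver 3→2: ·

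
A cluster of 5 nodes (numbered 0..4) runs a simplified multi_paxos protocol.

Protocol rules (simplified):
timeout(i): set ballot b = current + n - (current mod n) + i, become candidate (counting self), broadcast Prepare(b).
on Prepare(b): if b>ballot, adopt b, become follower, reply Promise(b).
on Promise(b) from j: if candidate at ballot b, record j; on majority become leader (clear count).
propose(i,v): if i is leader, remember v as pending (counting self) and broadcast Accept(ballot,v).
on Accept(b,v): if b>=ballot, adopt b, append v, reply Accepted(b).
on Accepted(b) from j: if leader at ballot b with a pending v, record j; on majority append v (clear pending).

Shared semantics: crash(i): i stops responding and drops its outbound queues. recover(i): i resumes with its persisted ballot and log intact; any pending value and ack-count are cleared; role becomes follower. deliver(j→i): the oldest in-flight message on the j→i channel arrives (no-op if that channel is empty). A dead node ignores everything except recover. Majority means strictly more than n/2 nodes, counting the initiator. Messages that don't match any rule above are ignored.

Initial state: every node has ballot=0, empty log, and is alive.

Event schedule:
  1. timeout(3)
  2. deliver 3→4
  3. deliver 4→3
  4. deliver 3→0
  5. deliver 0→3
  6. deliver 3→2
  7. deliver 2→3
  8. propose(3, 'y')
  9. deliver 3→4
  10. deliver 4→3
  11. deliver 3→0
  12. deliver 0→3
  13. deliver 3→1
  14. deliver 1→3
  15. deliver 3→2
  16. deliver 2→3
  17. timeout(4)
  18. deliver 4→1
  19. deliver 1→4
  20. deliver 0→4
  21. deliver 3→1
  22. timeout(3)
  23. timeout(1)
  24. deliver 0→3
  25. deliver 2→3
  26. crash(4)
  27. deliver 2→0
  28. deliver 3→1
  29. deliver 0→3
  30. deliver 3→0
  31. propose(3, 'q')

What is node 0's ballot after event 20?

after 1 — timeout(3): n3:cand/b8/[-]
after 2 — deliver 3→4: n4:foll/b8/[-]
after 3 — deliver 4→3: ·
after 4 — deliver 3→0: n0:foll/b8/[-]
after 5 — deliver 0→3: n3:lead/b8/[-]
after 6 — deliver 3→2: n2:foll/b8/[-]
after 7 — deliver 2→3: ·
after 8 — propose(3,'y'): ·
after 9 — deliver 3→4: n4:foll/b8/[y]
after 10 — deliver 4→3: ·
after 11 — deliver 3→0: n0:foll/b8/[y]
after 12 — deliver 0→3: n3:lead/b8/[y]
after 13 — deliver 3→1: n1:foll/b8/[-]
after 14 — deliver 1→3: ·
after 15 — deliver 3→2: n2:foll/b8/[y]
after 16 — deliver 2→3: ·
after 17 — timeout(4): n4:cand/b14/[y]
after 18 — deliver 4→1: n1:foll/b14/[-]
after 19 — deliver 1→4: ·
after 20 — deliver 0→4: ·

8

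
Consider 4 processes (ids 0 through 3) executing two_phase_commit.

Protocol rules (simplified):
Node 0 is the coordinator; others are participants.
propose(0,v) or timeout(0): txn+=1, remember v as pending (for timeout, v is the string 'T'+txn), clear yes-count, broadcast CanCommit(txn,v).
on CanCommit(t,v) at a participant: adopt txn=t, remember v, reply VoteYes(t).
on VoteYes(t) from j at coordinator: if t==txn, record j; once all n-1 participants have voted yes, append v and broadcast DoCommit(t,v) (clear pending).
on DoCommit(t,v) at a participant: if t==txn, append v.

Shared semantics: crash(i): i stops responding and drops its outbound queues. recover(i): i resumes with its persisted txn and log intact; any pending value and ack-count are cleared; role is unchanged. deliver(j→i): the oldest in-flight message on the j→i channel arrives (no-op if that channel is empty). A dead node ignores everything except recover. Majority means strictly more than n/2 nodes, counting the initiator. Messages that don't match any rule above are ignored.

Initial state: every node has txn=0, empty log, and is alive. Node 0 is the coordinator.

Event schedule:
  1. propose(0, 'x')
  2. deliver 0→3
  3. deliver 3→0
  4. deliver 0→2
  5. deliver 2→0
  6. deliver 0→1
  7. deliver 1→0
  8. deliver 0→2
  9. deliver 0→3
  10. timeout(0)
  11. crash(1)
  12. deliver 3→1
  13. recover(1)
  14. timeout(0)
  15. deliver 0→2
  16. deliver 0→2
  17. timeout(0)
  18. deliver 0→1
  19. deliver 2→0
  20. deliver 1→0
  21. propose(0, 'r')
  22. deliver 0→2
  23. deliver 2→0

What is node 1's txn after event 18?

1

e1 propose(0,'x'): 0[coor,t=1,-]
e2 deliver 0→3: 3[part,t=1,-]
e3 deliver 3→0: ·
e4 deliver 0→2: 2[part,t=1,-]
e5 deliver 2→0: ·
e6 deliver 0→1: 1[part,t=1,-]
e7 deliver 1→0: 0[coor,t=1,x]
e8 deliver 0→2: 2[part,t=1,x]
e9 deliver 0→3: 3[part,t=1,x]
e10 timeout(0): 0[coor,t=2,x]
e11 crash(1): 1[✗part,t=1,-]
e12 deliver 3→1: ·
e13 recover(1): 1[part,t=1,-]
e14 timeout(0): 0[coor,t=3,x]
e15 deliver 0→2: 2[part,t=2,x]
e16 deliver 0→2: 2[part,t=3,x]
e17 timeout(0): 0[coor,t=4,x]
e18 deliver 0→1: 1[part,t=1,x]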